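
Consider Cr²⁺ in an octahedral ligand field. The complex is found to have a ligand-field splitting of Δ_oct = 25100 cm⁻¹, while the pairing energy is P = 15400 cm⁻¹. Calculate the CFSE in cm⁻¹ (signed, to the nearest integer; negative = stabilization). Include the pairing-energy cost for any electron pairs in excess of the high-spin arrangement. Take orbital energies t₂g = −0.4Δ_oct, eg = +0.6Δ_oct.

Group 6 minus oxidation state +2 gives a d⁴ configuration for Cr²⁺.
With Δ_oct > P the complex is low-spin.
Configuration: t₂g⁴ eg⁰.
Orbital CFSE = -1.6Δ_oct = -1.6 × 25100 = -40160 cm⁻¹.
Excess pairs vs high-spin: 1 − 0 = 1; pairing cost = +15400 cm⁻¹.
Net CFSE = -40160 + 15400 = -24760 cm⁻¹.

-24760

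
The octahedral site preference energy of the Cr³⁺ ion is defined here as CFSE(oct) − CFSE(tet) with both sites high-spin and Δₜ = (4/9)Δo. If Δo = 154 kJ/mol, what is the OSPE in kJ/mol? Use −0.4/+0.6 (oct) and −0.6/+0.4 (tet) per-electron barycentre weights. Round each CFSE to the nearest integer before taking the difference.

-130

Group 6 minus oxidation state +3 gives a d³ configuration for Cr³⁺.
In an octahedral site d³ (HS) is t2g^3 e_g^0, giving CFSE(oct) = -1.2Δo = -185 kJ/mol.
In a tetrahedral site the filling is e^2 t2^1: CFSE(tet) = -0.8Δₜ = -0.8 × (4/9)(154) = -55 kJ/mol.
OSPE = CFSE(oct) − CFSE(tet) = -185 − (-55) = -130 kJ/mol.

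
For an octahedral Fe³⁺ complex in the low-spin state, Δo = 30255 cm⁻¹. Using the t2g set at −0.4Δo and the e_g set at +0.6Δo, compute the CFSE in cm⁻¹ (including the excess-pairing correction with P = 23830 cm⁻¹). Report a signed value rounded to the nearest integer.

-12850

Group 8 minus oxidation state +3 gives a d⁵ configuration for Fe³⁺.
The d⁵ electrons fill as t2g^5 e_g^0.
CFSE(orbital) = 5×(-0.4Δo) + 0×(0.6Δo) = -2.0Δo; with Δo = 30255 cm⁻¹ that is -60510 cm⁻¹.
Pairing penalty: 2 pairs vs 0 in the high-spin reference → 2 extra × P = 47660 cm⁻¹.
Overall CFSE = -60510 + 47660 = -12850 cm⁻¹.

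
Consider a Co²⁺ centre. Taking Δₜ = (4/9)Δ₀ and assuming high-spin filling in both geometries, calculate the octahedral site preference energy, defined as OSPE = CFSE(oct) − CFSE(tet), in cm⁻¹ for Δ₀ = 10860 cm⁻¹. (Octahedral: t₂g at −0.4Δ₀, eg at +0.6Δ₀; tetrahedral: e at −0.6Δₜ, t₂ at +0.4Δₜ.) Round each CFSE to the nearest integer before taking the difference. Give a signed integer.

-2896

Co²⁺: group 9, so d-count = 9 − 2 = 7.
In an octahedral site d⁷ (HS) is t₂g⁵ eg², giving CFSE(oct) = -0.8Δ₀ = -8688 cm⁻¹.
Tetrahedral: e⁴ t₂³, CFSE = 4(−0.6) + 3(+0.4) = -1.2Δₜ = -1.2 × (4/9) × 10860 = -5792 cm⁻¹.
Subtracting, OSPE = -8688 − (-5792) = -2896 cm⁻¹.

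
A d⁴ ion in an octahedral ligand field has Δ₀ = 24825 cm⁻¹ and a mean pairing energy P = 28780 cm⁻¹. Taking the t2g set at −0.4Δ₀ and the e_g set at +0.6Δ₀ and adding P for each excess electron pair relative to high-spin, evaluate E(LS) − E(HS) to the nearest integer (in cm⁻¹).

High-spin: t2g^3 e_g^1, CFSE = -0.6Δ₀ = -14895 cm⁻¹.
For low-spin the configuration is t2g^4 e_g^0: orbital energy -1.6 × 24825 = -39720 cm⁻¹, and 1 additional pair relative to high-spin adds 28780 cm⁻¹, giving -10940 cm⁻¹.
The difference is -10940 − (-14895) = 3955 cm⁻¹, so high-spin lies lower.

3955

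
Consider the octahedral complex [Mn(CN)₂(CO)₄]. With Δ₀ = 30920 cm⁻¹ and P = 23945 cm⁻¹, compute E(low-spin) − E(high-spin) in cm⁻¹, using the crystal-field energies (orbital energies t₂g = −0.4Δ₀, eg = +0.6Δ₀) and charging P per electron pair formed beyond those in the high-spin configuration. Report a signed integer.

Ligand charges: 2×(-1) from CN⁻ and 4×(+0) from CO sum to -2; with overall charge +0, Mn is +2.
Mn is in group 7, so Mn²⁺ is d⁵ (7 − 2 = 5).
High-spin d⁵ fills as t₂g³ eg² with CFSE 3(−0.4) + 2(+0.6) = 0.0Δ₀ = 0 cm⁻¹.
Low-spin t₂g⁵ eg⁰ gives -2.0Δ₀ = -61840 cm⁻¹, but forming 2 extra pairs costs 2P = 47890 cm⁻¹, so E(LS) = -61840 + 47890 = -13950 cm⁻¹.
E(LS) − E(HS) = -13950 − (0) = -13950 cm⁻¹.

-13950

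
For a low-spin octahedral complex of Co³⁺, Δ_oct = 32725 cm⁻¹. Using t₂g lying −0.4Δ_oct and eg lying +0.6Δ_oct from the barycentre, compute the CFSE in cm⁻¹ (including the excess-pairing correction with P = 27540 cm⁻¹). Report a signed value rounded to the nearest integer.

Group 9 minus oxidation state +3 gives a d⁶ configuration for Co³⁺.
The d⁶ electrons fill as t₂g⁶ eg⁰.
Orbital CFSE = 6(-0.4) + 0(0.6) = -2.4Δ_oct = -2.4 × 32725 = -78540 cm⁻¹.
High-spin d⁶ would be t₂g⁴ eg² with 1 pair; low-spin has 3, so 2 excess pairs cost +2P = +55080 cm⁻¹.
Net CFSE = -78540 + 55080 = -23460 cm⁻¹.

-23460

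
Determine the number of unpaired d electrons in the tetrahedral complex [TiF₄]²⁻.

Each F⁻ contributes -1; 4 × (-1) = -4. With overall charge -2, Ti is in the +2 oxidation state.
Ti sits in group 4; removing 2 electrons leaves Ti²⁺ with 4 − 2 = 2 d electrons.
Tetrahedral fields are weak (Δₜ ≈ 4/9 Δₒ), so electrons fill high-spin.
Configuration: e² t₂⁰, giving 2 unpaired electrons.

2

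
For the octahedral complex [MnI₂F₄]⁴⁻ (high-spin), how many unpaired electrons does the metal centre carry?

5

Ligand charges: 2×(-1) from I⁻ and 4×(-1) from F⁻ sum to -6; with overall charge -4, Mn is +2.
Mn²⁺: group 7, so d-count = 7 − 2 = 5.
Configuration: t₂g³ eg², giving 5 unpaired electrons.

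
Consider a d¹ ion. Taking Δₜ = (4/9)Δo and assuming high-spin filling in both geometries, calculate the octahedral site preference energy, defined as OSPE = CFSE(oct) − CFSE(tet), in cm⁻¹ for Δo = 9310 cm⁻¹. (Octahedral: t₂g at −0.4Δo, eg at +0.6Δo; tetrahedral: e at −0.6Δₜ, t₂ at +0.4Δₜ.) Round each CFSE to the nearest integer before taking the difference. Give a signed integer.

-1241

Octahedral (high-spin): t₂g¹ eg⁰, CFSE = 1(−0.4) + 0(+0.6) = -0.4Δo = -0.4 × 9310 = -3724 cm⁻¹.
Tetrahedral e¹ t₂⁰ gives -0.6Δₜ = -0.6 × (4/9) × 9310 = -2483 cm⁻¹.
Subtracting, OSPE = -3724 − (-2483) = -1241 cm⁻¹.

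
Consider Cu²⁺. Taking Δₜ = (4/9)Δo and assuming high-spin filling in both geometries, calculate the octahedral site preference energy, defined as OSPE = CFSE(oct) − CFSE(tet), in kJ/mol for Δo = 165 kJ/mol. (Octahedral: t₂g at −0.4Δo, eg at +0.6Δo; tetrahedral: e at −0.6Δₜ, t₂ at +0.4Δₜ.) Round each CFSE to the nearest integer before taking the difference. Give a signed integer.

Cu²⁺: group 11, so d-count = 11 − 2 = 9.
Octahedral (high-spin): t₂g⁶ eg³, CFSE = 6(−0.4) + 3(+0.6) = -0.6Δo = -0.6 × 165 = -99 kJ/mol.
Tetrahedral: e⁴ t₂⁵, CFSE = 4(−0.6) + 5(+0.4) = -0.4Δₜ = -0.4 × (4/9) × 165 = -29 kJ/mol.
Subtracting, OSPE = -99 − (-29) = -70 kJ/mol.

-70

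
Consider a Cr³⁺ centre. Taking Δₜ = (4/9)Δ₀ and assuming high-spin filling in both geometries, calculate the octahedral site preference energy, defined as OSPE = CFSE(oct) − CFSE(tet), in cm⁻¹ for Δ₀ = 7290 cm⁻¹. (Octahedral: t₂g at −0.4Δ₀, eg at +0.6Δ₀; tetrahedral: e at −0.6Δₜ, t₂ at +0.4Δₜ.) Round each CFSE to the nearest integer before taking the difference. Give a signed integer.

-6156

Cr is in group 6, so Cr³⁺ is d³ (6 − 3 = 3).
Octahedral (high-spin): t2g^3 e_g^0, CFSE = 3(−0.4) + 0(+0.6) = -1.2Δ₀ = -1.2 × 7290 = -8748 cm⁻¹.
In a tetrahedral site the filling is e^2 t2^1: CFSE(tet) = -0.8Δₜ = -0.8 × (4/9)(7290) = -2592 cm⁻¹.
Subtracting, OSPE = -8748 − (-2592) = -6156 cm⁻¹.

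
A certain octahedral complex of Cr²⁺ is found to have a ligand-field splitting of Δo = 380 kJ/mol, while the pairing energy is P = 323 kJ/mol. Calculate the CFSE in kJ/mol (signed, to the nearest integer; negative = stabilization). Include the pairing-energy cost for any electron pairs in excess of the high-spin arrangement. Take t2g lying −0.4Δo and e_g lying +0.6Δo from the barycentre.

-285

Cr²⁺: group 6, so d-count = 6 − 2 = 4.
Δo > P, so pairing is preferred: the ground state is low-spin.
Configuration: t2g^4 e_g^0.
Orbital CFSE = -1.6Δo = -1.6 × 380 = -608 kJ/mol.
Excess pairs vs high-spin: 1 − 0 = 1; pairing cost = +323 kJ/mol.
Net CFSE = -608 + 323 = -285 kJ/mol.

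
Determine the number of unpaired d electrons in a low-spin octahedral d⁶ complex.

0

Configuration: t2g^6 e_g^0, giving 0 unpaired electrons.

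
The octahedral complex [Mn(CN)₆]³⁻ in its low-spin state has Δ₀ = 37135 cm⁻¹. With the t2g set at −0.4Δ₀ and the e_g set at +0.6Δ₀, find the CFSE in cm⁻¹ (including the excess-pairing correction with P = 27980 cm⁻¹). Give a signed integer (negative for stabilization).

-31436

Each CN⁻ contributes -1; 6 × (-1) = -6. With overall charge -3, Mn is in the +3 oxidation state.
Group 7 minus oxidation state +3 gives a d⁴ configuration for Mn³⁺.
Configuration: t2g^4 e_g^0.
The orbital stabilization is -1.6Δ₀ = -1.6 × 37135 = -59416 cm⁻¹.
Pairing penalty: 1 pair vs 0 in the high-spin reference → 1 extra × P = 27980 cm⁻¹.
Net CFSE = -59416 + 27980 = -31436 cm⁻¹.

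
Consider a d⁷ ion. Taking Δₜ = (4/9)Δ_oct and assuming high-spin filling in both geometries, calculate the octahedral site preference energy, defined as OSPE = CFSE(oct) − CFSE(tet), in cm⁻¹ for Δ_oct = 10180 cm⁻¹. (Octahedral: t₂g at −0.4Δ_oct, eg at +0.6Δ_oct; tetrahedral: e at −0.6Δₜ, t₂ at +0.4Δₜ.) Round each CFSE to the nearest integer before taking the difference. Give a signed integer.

-2715

Octahedral high-spin t2g^5 e_g^2: CFSE = -0.8 × 10180 = -8144 cm⁻¹.
Tetrahedral e^4 t2^3 gives -1.2Δₜ = -1.2 × (4/9) × 10180 = -5429 cm⁻¹.
Subtracting, OSPE = -8144 − (-5429) = -2715 cm⁻¹.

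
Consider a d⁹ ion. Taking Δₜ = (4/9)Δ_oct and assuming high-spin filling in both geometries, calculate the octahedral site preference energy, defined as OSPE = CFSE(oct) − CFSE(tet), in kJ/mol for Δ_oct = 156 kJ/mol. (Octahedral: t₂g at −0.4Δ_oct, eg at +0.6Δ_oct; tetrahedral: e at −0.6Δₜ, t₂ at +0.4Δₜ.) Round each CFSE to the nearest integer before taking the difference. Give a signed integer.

Octahedral high-spin t₂g⁶ eg³: CFSE = -0.6 × 156 = -94 kJ/mol.
Tetrahedral e⁴ t₂⁵ gives -0.4Δₜ = -0.4 × (4/9) × 156 = -28 kJ/mol.
Subtracting, OSPE = -94 − (-28) = -66 kJ/mol.

-66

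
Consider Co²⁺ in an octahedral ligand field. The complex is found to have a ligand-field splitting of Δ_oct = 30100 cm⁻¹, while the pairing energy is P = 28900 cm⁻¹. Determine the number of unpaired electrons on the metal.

1

Group 9 minus oxidation state +2 gives a d⁷ configuration for Co²⁺.
Δ_oct > P, so pairing is preferred: the ground state is low-spin.
Filling d⁷ accordingly: t2g^6 e_g^1.
Unpaired electrons: 1.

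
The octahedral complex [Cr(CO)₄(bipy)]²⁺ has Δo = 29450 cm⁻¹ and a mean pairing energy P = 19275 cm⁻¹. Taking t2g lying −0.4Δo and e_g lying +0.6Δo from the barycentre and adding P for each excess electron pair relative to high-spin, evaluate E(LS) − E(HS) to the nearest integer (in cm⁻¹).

-10175

Ligand charges: 4×(+0) from CO and 1×(+0) from bipy sum to +0; with overall charge +2, Cr is +2.
Group 6 minus oxidation state +2 gives a d⁴ configuration for Cr²⁺.
High-spin d⁴ fills as t2g^3 e_g^1 with CFSE 3(−0.4) + 1(+0.6) = -0.6Δo = -17670 cm⁻¹.
For low-spin the configuration is t2g^4 e_g^0: orbital energy -1.6 × 29450 = -47120 cm⁻¹, and 1 additional pair relative to high-spin adds 19275 cm⁻¹, giving -27845 cm⁻¹.
E(LS) − E(HS) = -27845 − (-17670) = -10175 cm⁻¹.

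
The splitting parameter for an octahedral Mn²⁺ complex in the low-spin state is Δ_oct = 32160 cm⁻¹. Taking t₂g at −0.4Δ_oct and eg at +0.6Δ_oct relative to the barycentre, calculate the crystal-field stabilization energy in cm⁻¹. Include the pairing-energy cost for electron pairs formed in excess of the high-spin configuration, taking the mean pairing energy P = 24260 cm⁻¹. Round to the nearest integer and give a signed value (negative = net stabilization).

Mn sits in group 7; removing 2 electrons leaves Mn²⁺ with 7 − 2 = 5 d electrons.
The d⁵ electrons fill as t₂g⁵ eg⁰.
Orbital CFSE = 5(-0.4) + 0(0.6) = -2.0Δ_oct = -2.0 × 32160 = -64320 cm⁻¹.
Pairing penalty: 2 pairs vs 0 in the high-spin reference → 2 extra × P = 48520 cm⁻¹.
Combining: -64320 + 48520 = -15800 cm⁻¹.

-15800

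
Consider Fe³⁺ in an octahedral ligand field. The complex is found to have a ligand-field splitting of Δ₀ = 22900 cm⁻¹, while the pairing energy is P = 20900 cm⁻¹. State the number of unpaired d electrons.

Fe is in group 8, so Fe³⁺ is d⁵ (8 − 3 = 5).
Since Δ₀ = 22900 cm⁻¹ > P = 20900 cm⁻¹, the complex adopts the low-spin configuration.
That gives t₂g⁵ eg⁰.
Unpaired electrons: 1.

1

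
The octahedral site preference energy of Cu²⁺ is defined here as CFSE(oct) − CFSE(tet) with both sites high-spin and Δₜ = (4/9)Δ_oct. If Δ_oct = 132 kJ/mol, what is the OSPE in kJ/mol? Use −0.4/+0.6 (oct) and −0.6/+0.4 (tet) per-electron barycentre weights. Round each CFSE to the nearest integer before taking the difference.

Cu²⁺: group 11, so d-count = 11 − 2 = 9.
Octahedral high-spin t₂g⁶ eg³: CFSE = -0.6 × 132 = -79 kJ/mol.
Tetrahedral: e⁴ t₂⁵, CFSE = 4(−0.6) + 5(+0.4) = -0.4Δₜ = -0.4 × (4/9) × 132 = -23 kJ/mol.
OSPE = CFSE(oct) − CFSE(tet) = -79 − (-23) = -56 kJ/mol.

-56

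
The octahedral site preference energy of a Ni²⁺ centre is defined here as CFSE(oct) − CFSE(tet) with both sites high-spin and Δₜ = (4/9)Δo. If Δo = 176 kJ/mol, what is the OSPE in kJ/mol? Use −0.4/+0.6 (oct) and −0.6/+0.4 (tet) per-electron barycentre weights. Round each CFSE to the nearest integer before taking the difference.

-148

Group 10 minus oxidation state +2 gives a d⁸ configuration for Ni²⁺.
Octahedral high-spin t2g^6 e_g^2: CFSE = -1.2 × 176 = -211 kJ/mol.
In a tetrahedral site the filling is e^4 t2^4: CFSE(tet) = -0.8Δₜ = -0.8 × (4/9)(176) = -63 kJ/mol.
OSPE = -211 − (-63) = -148 kJ/mol.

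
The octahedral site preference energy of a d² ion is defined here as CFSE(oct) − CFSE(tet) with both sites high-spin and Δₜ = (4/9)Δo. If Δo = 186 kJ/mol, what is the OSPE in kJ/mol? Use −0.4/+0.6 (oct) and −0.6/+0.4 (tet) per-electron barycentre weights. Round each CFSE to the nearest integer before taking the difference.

Octahedral high-spin t2g^2 e_g^0: CFSE = -0.8 × 186 = -149 kJ/mol.
Tetrahedral: e^2 t2^0, CFSE = 2(−0.6) + 0(+0.4) = -1.2Δₜ = -1.2 × (4/9) × 186 = -99 kJ/mol.
OSPE = CFSE(oct) − CFSE(tet) = -149 − (-99) = -50 kJ/mol.

-50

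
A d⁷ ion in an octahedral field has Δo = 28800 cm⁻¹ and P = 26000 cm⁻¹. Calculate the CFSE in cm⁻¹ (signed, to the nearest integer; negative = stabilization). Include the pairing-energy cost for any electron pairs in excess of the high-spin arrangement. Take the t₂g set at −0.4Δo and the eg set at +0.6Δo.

Δo > P, so pairing is preferred: the ground state is low-spin.
Filling d⁷ accordingly: t₂g⁶ eg¹.
Orbital CFSE = -1.8Δo = -1.8 × 28800 = -51840 cm⁻¹.
Excess pairs vs high-spin: 3 − 2 = 1; pairing cost = +26000 cm⁻¹.
Net CFSE = -51840 + 26000 = -25840 cm⁻¹.

-25840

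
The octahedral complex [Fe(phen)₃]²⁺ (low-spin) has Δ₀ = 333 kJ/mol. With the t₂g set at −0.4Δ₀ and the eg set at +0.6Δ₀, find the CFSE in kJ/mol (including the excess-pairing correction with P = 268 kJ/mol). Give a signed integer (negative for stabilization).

-263

phen is neutral, so the +2 overall charge sits on Fe: oxidation state +2.
Group 8 minus oxidation state +2 gives a d⁶ configuration for Fe²⁺.
Configuration: t₂g⁶ eg⁰.
CFSE(orbital) = 6×(-0.4Δ₀) + 0×(0.6Δ₀) = -2.4Δ₀; with Δ₀ = 333 kJ/mol that is -799 kJ/mol.
Relative to high-spin t₂g⁴ eg² (1 paired), the low-spin configuration has 2 additional pairs, contributing +2 × 268 = +536 kJ/mol.
Combining: -799 + 536 = -263 kJ/mol.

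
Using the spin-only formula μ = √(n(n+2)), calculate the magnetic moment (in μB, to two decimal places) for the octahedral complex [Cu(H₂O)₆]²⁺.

1.73 μB

H₂O is neutral, so the +2 overall charge sits on Cu: oxidation state +2.
Cu sits in group 11; removing 2 electrons leaves Cu²⁺ with 11 − 2 = 9 d electrons.
Configuration: t2g^6 e_g^3 → 1 unpaired electron.
μ(spin-only) = √[1(1+2)] = √3 ≈ 1.73 μB.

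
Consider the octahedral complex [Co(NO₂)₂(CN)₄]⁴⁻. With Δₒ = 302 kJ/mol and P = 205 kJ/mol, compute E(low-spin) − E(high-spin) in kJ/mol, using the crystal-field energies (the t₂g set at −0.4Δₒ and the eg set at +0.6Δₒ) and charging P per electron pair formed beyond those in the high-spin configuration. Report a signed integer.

Ligand charges: 2×(-1) from NO₂⁻ and 4×(-1) from CN⁻ sum to -6; with overall charge -4, Co is +2.
Co sits in group 9; removing 2 electrons leaves Co²⁺ with 9 − 2 = 7 d electrons.
In the high-spin limit (t₂g⁵ eg²) the orbital term is -0.8Δₒ = -242 kJ/mol, with no excess pairing.
Low-spin t₂g⁶ eg¹ gives -1.8Δₒ = -544 kJ/mol, but forming 1 extra pair costs 1P = 205 kJ/mol, so E(LS) = -544 + 205 = -339 kJ/mol.
The difference is -339 − (-242) = -97 kJ/mol, so low-spin lies lower.

-97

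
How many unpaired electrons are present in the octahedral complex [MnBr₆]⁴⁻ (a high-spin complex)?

Each Br⁻ contributes -1; 6 × (-1) = -6. With overall charge -4, Mn is in the +2 oxidation state.
Group 7 minus oxidation state +2 gives a d⁵ configuration for Mn²⁺.
Configuration: t2g^3 e_g^2, giving 5 unpaired electrons.

5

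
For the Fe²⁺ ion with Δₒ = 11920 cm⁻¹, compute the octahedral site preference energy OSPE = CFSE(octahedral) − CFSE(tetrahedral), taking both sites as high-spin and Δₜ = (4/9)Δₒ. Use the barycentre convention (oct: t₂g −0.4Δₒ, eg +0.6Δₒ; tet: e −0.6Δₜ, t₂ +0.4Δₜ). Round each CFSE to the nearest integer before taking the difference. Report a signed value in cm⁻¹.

Fe is in group 8, so Fe²⁺ is d⁶ (8 − 2 = 6).
In an octahedral site d⁶ (HS) is t2g^4 e_g^2, giving CFSE(oct) = -0.4Δₒ = -4768 cm⁻¹.
Tetrahedral e^3 t2^3 gives -0.6Δₜ = -0.6 × (4/9) × 11920 = -3179 cm⁻¹.
OSPE = CFSE(oct) − CFSE(tet) = -4768 − (-3179) = -1589 cm⁻¹.

-1589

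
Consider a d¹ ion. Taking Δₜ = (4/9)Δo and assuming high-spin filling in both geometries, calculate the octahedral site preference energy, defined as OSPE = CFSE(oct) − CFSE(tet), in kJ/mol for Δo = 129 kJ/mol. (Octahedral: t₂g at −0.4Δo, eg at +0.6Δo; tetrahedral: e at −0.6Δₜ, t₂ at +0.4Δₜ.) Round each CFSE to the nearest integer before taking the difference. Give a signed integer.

In an octahedral site d¹ (HS) is t₂g¹ eg⁰, giving CFSE(oct) = -0.4Δo = -52 kJ/mol.
In a tetrahedral site the filling is e¹ t₂⁰: CFSE(tet) = -0.6Δₜ = -0.6 × (4/9)(129) = -34 kJ/mol.
Subtracting, OSPE = -52 − (-34) = -18 kJ/mol.

-18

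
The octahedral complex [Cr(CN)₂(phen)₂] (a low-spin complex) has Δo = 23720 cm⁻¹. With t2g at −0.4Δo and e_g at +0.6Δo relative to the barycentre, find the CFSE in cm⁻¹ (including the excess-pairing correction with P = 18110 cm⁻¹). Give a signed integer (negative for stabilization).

Ligand charges: 2×(-1) from CN⁻ and 2×(+0) from phen sum to -2; with overall charge +0, Cr is +2.
Cr sits in group 6; removing 2 electrons leaves Cr²⁺ with 6 − 2 = 4 d electrons.
Electron filling gives t2g^4 e_g^0.
CFSE(orbital) = 4×(-0.4Δo) + 0×(0.6Δo) = -1.6Δo; with Δo = 23720 cm⁻¹ that is -37952 cm⁻¹.
High-spin d⁴ would be t2g^3 e_g^1 with 0 pairs; low-spin has 1, so 1 excess pair costs +1P = +18110 cm⁻¹.
Combining: -37952 + 18110 = -19842 cm⁻¹.

-19842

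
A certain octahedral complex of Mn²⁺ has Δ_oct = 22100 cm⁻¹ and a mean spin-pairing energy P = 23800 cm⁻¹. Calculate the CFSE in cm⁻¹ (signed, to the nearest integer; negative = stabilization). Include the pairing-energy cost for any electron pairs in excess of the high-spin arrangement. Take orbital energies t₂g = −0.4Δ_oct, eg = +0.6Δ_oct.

0

Mn²⁺: group 7, so d-count = 7 − 2 = 5.
Here Δ_oct < P (22100 < 23800), so the high-spin state is favoured.
Configuration: t₂g³ eg².
Orbital CFSE = 0.0Δ_oct = 0.0 × 22100 = 0 cm⁻¹.
High-spin has no excess pairs, so no pairing correction applies.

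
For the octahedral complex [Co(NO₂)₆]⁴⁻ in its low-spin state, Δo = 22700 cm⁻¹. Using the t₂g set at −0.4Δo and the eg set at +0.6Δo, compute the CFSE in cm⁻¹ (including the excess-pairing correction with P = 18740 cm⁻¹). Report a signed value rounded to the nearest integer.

Each NO₂⁻ contributes -1; 6 × (-1) = -6. With overall charge -4, Co is in the +2 oxidation state.
Co is in group 9, so Co²⁺ is d⁷ (9 − 2 = 7).
Configuration: t₂g⁶ eg¹.
Orbital CFSE = 6(-0.4) + 1(0.6) = -1.8Δo = -1.8 × 22700 = -40860 cm⁻¹.
Pairing penalty: 3 pairs vs 2 in the high-spin reference → 1 extra × P = 18740 cm⁻¹.
Overall CFSE = -40860 + 18740 = -22120 cm⁻¹.

-22120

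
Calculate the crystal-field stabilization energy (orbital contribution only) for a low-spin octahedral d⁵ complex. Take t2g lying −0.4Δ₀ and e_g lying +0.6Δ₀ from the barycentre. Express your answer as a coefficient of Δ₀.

Configuration: t2g^5 e_g^0.
CFSE = 5(-0.4Δ₀) + 0(0.6Δ₀) = -2.0Δ₀ + 0.0Δ₀ = -2.0Δ₀.

-2.0 Δ₀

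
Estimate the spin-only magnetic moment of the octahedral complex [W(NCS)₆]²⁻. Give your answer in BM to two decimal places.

2.83 BM

Each NCS⁻ contributes -1; 6 × (-1) = -6. With overall charge -2, W is in the +4 oxidation state.
Group 6 minus oxidation state +4 gives a d² configuration for W⁴⁺.
Configuration: t2g^2 e_g^0 → 2 unpaired electrons.
μ(spin-only) = √[2(2+2)] = √8 ≈ 2.83 BM.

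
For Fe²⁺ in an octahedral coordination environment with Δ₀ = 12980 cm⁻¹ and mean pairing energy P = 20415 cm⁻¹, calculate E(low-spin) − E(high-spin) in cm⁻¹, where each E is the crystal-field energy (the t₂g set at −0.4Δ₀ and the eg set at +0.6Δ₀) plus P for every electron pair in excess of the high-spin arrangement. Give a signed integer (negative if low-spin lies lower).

Fe²⁺: group 8, so d-count = 8 − 2 = 6.
High-spin: t₂g⁴ eg², CFSE = -0.4Δ₀ = -5192 cm⁻¹.
Low-spin t₂g⁶ eg⁰ gives -2.4Δ₀ = -31152 cm⁻¹, but forming 2 extra pairs costs 2P = 40830 cm⁻¹, so E(LS) = -31152 + 40830 = 9678 cm⁻¹.
Thus E(LS) − E(HS) = 14870 cm⁻¹.

14870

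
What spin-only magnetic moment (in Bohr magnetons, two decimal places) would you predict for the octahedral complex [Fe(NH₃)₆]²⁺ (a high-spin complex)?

NH₃ is neutral, so the +2 overall charge sits on Fe: oxidation state +2.
Fe sits in group 8; removing 2 electrons leaves Fe²⁺ with 8 − 2 = 6 d electrons.
Configuration: t₂g⁴ eg² → 4 unpaired electrons.
μ(spin-only) = √[4(4+2)] = √24 ≈ 4.90 Bohr magnetons.

4.90 Bohr magnetons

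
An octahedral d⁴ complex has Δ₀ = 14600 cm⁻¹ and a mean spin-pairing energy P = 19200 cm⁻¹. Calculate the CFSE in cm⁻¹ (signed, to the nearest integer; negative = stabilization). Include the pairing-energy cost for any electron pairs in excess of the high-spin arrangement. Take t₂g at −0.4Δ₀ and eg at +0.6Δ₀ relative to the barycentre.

-8760

With Δ₀ < P the complex is high-spin.
That gives t₂g³ eg¹.
Orbital CFSE = -0.6Δ₀ = -0.6 × 14600 = -8760 cm⁻¹.
High-spin has no excess pairs, so no pairing correction applies.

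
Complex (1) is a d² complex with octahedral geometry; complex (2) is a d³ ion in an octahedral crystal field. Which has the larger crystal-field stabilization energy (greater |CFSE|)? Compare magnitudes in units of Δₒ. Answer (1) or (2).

(2)

(1): For octahedral d² the high- and low-spin configurations coincide; t2g^2 e_g^0, CFSE = -0.8Δₒ.
(2): t₂g³ eg⁰, CFSE = -1.2Δₒ.
So (2) has the larger |CFSE|.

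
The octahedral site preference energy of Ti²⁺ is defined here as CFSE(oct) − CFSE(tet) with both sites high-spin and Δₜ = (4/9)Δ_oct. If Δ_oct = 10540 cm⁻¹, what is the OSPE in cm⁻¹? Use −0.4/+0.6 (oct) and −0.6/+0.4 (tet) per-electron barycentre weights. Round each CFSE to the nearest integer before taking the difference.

Ti is in group 4, so Ti²⁺ is d² (4 − 2 = 2).
Octahedral high-spin t₂g² eg⁰: CFSE = -0.8 × 10540 = -8432 cm⁻¹.
Tetrahedral: e² t₂⁰, CFSE = 2(−0.6) + 0(+0.4) = -1.2Δₜ = -1.2 × (4/9) × 10540 = -5621 cm⁻¹.
Subtracting, OSPE = -8432 − (-5621) = -2811 cm⁻¹.

-2811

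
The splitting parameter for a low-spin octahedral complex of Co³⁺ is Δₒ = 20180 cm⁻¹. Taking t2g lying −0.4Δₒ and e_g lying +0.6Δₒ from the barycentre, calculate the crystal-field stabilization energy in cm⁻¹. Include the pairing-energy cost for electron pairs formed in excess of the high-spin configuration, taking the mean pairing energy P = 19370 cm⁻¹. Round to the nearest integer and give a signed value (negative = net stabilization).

-9692

Co is in group 9, so Co³⁺ is d⁶ (9 − 3 = 6).
The d⁶ electrons fill as t2g^6 e_g^0.
CFSE(orbital) = 6×(-0.4Δₒ) + 0×(0.6Δₒ) = -2.4Δₒ; with Δₒ = 20180 cm⁻¹ that is -48432 cm⁻¹.
Relative to high-spin t2g^4 e_g^2 (1 paired), the low-spin configuration has 2 additional pairs, contributing +2 × 19370 = +38740 cm⁻¹.
Overall CFSE = -48432 + 38740 = -9692 cm⁻¹.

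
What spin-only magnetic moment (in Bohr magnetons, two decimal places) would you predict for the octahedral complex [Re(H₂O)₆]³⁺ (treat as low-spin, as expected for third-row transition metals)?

2.83 Bohr magnetons

H₂O is neutral, so the +3 overall charge sits on Re: oxidation state +3.
Group 7 minus oxidation state +3 gives a d⁴ configuration for Re³⁺.
Configuration: t2g^4 e_g^0 → 2 unpaired electrons.
μ(spin-only) = √[2(2+2)] = √8 ≈ 2.83 Bohr magnetons.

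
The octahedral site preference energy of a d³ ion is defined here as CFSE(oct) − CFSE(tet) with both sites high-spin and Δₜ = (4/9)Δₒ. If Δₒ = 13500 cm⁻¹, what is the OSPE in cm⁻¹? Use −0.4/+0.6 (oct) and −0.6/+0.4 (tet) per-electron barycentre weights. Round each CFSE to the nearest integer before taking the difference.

-11400

In an octahedral site d³ (HS) is t₂g³ eg⁰, giving CFSE(oct) = -1.2Δₒ = -16200 cm⁻¹.
In a tetrahedral site the filling is e² t₂¹: CFSE(tet) = -0.8Δₜ = -0.8 × (4/9)(13500) = -4800 cm⁻¹.
OSPE = CFSE(oct) − CFSE(tet) = -16200 − (-4800) = -11400 cm⁻¹.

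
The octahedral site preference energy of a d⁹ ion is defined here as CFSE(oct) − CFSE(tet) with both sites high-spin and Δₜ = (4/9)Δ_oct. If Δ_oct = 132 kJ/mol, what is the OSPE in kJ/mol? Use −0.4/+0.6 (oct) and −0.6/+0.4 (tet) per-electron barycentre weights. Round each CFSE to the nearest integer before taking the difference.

-56

In an octahedral site d⁹ (HS) is t₂g⁶ eg³, giving CFSE(oct) = -0.6Δ_oct = -79 kJ/mol.
Tetrahedral: e⁴ t₂⁵, CFSE = 4(−0.6) + 5(+0.4) = -0.4Δₜ = -0.4 × (4/9) × 132 = -23 kJ/mol.
OSPE = -79 − (-23) = -56 kJ/mol.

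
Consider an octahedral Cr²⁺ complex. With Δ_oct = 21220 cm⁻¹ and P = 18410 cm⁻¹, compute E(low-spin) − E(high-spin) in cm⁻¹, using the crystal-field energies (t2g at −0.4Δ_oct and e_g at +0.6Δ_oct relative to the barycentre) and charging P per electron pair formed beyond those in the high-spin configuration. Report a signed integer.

-2810

Group 6 minus oxidation state +2 gives a d⁴ configuration for Cr²⁺.
High-spin: t2g^3 e_g^1, CFSE = -0.6Δ_oct = -12732 cm⁻¹.
Low-spin t2g^4 e_g^0 gives -1.6Δ_oct = -33952 cm⁻¹, but forming 1 extra pair costs 1P = 18410 cm⁻¹, so E(LS) = -33952 + 18410 = -15542 cm⁻¹.
E(LS) − E(HS) = -15542 − (-12732) = -2810 cm⁻¹.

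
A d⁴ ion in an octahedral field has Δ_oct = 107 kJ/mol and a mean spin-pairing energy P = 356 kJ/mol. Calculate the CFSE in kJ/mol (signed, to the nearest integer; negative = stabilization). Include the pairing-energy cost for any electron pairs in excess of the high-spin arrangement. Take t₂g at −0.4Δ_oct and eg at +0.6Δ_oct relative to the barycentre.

-64

Since Δ_oct = 107 kJ/mol < P = 356 kJ/mol, the complex adopts the high-spin configuration.
That gives t₂g³ eg¹.
Orbital CFSE = -0.6Δ_oct = -0.6 × 107 = -64 kJ/mol.
High-spin has no excess pairs, so no pairing correction applies.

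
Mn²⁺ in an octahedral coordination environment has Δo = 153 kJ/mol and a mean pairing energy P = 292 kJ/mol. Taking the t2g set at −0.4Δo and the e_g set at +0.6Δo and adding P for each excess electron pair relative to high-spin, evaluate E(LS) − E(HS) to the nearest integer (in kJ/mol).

278

Mn is in group 7, so Mn²⁺ is d⁵ (7 − 2 = 5).
High-spin: t2g^3 e_g^2, CFSE = 0.0Δo = 0 kJ/mol.
Low-spin t2g^5 e_g^0 gives -2.0Δo = -306 kJ/mol, but forming 2 extra pairs costs 2P = 584 kJ/mol, so E(LS) = -306 + 584 = 278 kJ/mol.
Thus E(LS) − E(HS) = 278 kJ/mol.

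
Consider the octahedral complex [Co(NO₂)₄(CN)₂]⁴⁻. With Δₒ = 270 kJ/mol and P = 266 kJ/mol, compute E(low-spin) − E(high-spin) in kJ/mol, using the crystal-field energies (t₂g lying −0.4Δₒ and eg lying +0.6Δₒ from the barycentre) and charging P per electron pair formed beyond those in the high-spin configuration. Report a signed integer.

Ligand charges: 4×(-1) from NO₂⁻ and 2×(-1) from CN⁻ sum to -6; with overall charge -4, Co is +2.
Co is in group 9, so Co²⁺ is d⁷ (9 − 2 = 7).
High-spin d⁷ fills as t₂g⁵ eg² with CFSE 5(−0.4) + 2(+0.6) = -0.8Δₒ = -216 kJ/mol.
Low-spin: t₂g⁶ eg¹, orbital CFSE = -1.8Δₒ = -486 kJ/mol; plus 1 excess pair × P = +266 kJ/mol; total -220 kJ/mol.
The difference is -220 − (-216) = -4 kJ/mol, so low-spin lies lower.

-4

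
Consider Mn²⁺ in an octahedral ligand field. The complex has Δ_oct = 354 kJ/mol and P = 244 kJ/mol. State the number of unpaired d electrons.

1

Mn is in group 7, so Mn²⁺ is d⁵ (7 − 2 = 5).
Δ_oct > P, so pairing is preferred: the ground state is low-spin.
That gives t₂g⁵ eg⁰.
Unpaired electrons: 1.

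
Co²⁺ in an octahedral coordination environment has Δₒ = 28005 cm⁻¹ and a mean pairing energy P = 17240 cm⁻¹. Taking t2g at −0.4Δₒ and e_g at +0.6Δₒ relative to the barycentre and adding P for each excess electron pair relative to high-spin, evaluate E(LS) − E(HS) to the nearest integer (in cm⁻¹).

-10765

Co sits in group 9; removing 2 electrons leaves Co²⁺ with 9 − 2 = 7 d electrons.
High-spin: t2g^5 e_g^2, CFSE = -0.8Δₒ = -22404 cm⁻¹.
Low-spin t2g^6 e_g^1 gives -1.8Δₒ = -50409 cm⁻¹, but forming 1 extra pair costs 1P = 17240 cm⁻¹, so E(LS) = -50409 + 17240 = -33169 cm⁻¹.
The difference is -33169 − (-22404) = -10765 cm⁻¹, so low-spin lies lower.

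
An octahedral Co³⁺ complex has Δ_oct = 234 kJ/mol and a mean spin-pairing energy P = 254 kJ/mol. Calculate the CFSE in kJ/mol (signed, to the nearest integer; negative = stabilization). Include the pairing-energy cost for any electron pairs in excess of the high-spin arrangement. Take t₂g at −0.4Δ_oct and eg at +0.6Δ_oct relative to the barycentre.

Co³⁺: group 9, so d-count = 9 − 3 = 6.
Here Δ_oct < P (234 < 254), so the high-spin state is favoured.
Configuration: t₂g⁴ eg².
Orbital CFSE = -0.4Δ_oct = -0.4 × 234 = -94 kJ/mol.
High-spin has no excess pairs, so no pairing correction applies.

-94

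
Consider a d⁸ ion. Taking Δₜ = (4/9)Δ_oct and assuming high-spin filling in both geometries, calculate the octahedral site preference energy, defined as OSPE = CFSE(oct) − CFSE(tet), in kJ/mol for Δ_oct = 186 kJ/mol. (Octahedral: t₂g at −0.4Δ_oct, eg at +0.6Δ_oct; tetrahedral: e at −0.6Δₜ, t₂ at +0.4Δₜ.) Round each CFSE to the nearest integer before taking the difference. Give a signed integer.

In an octahedral site d⁸ (HS) is t₂g⁶ eg², giving CFSE(oct) = -1.2Δ_oct = -223 kJ/mol.
Tetrahedral: e⁴ t₂⁴, CFSE = 4(−0.6) + 4(+0.4) = -0.8Δₜ = -0.8 × (4/9) × 186 = -66 kJ/mol.
OSPE = CFSE(oct) − CFSE(tet) = -223 − (-66) = -157 kJ/mol.

-157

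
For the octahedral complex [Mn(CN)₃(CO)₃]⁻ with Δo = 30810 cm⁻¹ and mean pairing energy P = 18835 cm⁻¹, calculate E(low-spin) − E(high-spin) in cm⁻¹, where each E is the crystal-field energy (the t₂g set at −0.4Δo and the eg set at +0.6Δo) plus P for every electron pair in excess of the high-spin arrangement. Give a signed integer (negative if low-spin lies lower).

Ligand charges: 3×(-1) from CN⁻ and 3×(+0) from CO sum to -3; with overall charge -1, Mn is +2.
Mn sits in group 7; removing 2 electrons leaves Mn²⁺ with 7 − 2 = 5 d electrons.
High-spin d⁵ fills as t₂g³ eg² with CFSE 3(−0.4) + 2(+0.6) = 0.0Δo = 0 cm⁻¹.
Low-spin t₂g⁵ eg⁰ gives -2.0Δo = -61620 cm⁻¹, but forming 2 extra pairs costs 2P = 37670 cm⁻¹, so E(LS) = -61620 + 37670 = -23950 cm⁻¹.
Thus E(LS) − E(HS) = -23950 cm⁻¹.

-23950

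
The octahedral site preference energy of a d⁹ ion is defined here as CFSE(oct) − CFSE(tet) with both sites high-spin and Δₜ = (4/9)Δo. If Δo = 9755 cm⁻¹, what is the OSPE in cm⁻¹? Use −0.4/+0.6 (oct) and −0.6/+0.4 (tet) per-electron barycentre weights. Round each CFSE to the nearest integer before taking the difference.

-4119

Octahedral high-spin t₂g⁶ eg³: CFSE = -0.6 × 9755 = -5853 cm⁻¹.
In a tetrahedral site the filling is e⁴ t₂⁵: CFSE(tet) = -0.4Δₜ = -0.4 × (4/9)(9755) = -1734 cm⁻¹.
Subtracting, OSPE = -5853 − (-1734) = -4119 cm⁻¹.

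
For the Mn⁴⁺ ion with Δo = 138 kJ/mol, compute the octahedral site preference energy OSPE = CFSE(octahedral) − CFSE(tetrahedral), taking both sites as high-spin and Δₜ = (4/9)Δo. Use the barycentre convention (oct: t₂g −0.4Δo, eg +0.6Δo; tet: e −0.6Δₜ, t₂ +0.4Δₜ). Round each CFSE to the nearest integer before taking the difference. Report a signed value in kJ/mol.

Group 7 minus oxidation state +4 gives a d³ configuration for Mn⁴⁺.
Octahedral high-spin t₂g³ eg⁰: CFSE = -1.2 × 138 = -166 kJ/mol.
In a tetrahedral site the filling is e² t₂¹: CFSE(tet) = -0.8Δₜ = -0.8 × (4/9)(138) = -49 kJ/mol.
OSPE = CFSE(oct) − CFSE(tet) = -166 − (-49) = -117 kJ/mol.

-117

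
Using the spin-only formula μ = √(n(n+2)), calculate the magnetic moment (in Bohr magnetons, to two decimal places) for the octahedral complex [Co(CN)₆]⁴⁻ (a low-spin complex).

Each CN⁻ contributes -1; 6 × (-1) = -6. With overall charge -4, Co is in the +2 oxidation state.
Co is in group 9, so Co²⁺ is d⁷ (9 − 2 = 7).
Configuration: t₂g⁶ eg¹ → 1 unpaired electron.
μ(spin-only) = √[1(1+2)] = √3 ≈ 1.73 Bohr magnetons.

1.73 Bohr magnetons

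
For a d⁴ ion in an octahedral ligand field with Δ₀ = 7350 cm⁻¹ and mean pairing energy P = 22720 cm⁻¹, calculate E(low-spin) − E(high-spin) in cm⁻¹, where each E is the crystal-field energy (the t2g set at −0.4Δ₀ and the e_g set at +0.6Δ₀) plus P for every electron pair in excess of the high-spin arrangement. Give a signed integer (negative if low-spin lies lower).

15370

High-spin: t2g^3 e_g^1, CFSE = -0.6Δ₀ = -4410 cm⁻¹.
For low-spin the configuration is t2g^4 e_g^0: orbital energy -1.6 × 7350 = -11760 cm⁻¹, and 1 additional pair relative to high-spin adds 22720 cm⁻¹, giving 10960 cm⁻¹.
Thus E(LS) − E(HS) = 15370 cm⁻¹.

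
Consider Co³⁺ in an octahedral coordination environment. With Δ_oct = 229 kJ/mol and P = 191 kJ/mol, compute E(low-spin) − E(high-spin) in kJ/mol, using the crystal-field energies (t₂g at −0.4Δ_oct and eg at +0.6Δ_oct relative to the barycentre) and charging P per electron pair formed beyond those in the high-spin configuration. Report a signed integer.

Co³⁺: group 9, so d-count = 9 − 3 = 6.
In the high-spin limit (t₂g⁴ eg²) the orbital term is -0.4Δ_oct = -92 kJ/mol, with no excess pairing.
Low-spin t₂g⁶ eg⁰ gives -2.4Δ_oct = -550 kJ/mol, but forming 2 extra pairs costs 2P = 382 kJ/mol, so E(LS) = -550 + 382 = -168 kJ/mol.
Thus E(LS) − E(HS) = -76 kJ/mol.

-76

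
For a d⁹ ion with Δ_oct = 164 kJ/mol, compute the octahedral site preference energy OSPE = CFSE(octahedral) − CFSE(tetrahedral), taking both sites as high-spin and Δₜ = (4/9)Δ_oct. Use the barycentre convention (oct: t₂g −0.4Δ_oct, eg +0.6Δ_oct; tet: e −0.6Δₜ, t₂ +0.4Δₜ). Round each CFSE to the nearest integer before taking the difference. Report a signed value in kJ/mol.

Octahedral high-spin t₂g⁶ eg³: CFSE = -0.6 × 164 = -98 kJ/mol.
In a tetrahedral site the filling is e⁴ t₂⁵: CFSE(tet) = -0.4Δₜ = -0.4 × (4/9)(164) = -29 kJ/mol.
Subtracting, OSPE = -98 − (-29) = -69 kJ/mol.

-69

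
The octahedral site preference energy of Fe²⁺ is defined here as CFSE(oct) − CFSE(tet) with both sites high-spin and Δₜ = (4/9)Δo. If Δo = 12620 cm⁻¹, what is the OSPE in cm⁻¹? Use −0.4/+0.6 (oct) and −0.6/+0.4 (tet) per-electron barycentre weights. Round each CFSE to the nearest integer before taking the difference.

-1683

Group 8 minus oxidation state +2 gives a d⁶ configuration for Fe²⁺.
Octahedral high-spin t2g^4 e_g^2: CFSE = -0.4 × 12620 = -5048 cm⁻¹.
In a tetrahedral site the filling is e^3 t2^3: CFSE(tet) = -0.6Δₜ = -0.6 × (4/9)(12620) = -3365 cm⁻¹.
OSPE = CFSE(oct) − CFSE(tet) = -5048 − (-3365) = -1683 cm⁻¹.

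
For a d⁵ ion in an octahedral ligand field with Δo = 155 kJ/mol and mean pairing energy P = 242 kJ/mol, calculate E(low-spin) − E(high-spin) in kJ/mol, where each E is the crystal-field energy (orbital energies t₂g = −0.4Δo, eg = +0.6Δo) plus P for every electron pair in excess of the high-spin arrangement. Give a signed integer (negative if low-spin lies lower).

174

High-spin d⁵ fills as t₂g³ eg² with CFSE 3(−0.4) + 2(+0.6) = 0.0Δo = 0 kJ/mol.
For low-spin the configuration is t₂g⁵ eg⁰: orbital energy -2.0 × 155 = -310 kJ/mol, and 2 additional pairs relative to high-spin add 484 kJ/mol, giving 174 kJ/mol.
E(LS) − E(HS) = 174 − (0) = 174 kJ/mol.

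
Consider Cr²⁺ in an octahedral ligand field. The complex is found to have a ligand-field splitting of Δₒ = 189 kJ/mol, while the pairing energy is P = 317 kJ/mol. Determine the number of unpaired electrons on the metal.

4

Cr²⁺: group 6, so d-count = 6 − 2 = 4.
Here Δₒ < P (189 < 317), so the high-spin state is favoured.
Filling d⁴ accordingly: t₂g³ eg¹.
Unpaired electrons: 4.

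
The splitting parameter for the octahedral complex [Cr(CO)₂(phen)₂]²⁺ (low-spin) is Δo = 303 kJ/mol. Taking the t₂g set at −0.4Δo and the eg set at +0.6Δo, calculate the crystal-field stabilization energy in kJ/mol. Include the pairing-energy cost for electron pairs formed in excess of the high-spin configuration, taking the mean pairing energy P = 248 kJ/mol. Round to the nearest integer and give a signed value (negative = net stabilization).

-237

Ligand charges: 2×(+0) from CO and 2×(+0) from phen sum to +0; with overall charge +2, Cr is +2.
Cr²⁺: group 6, so d-count = 6 − 2 = 4.
The d⁴ electrons fill as t₂g⁴ eg⁰.
The orbital stabilization is -1.6Δo = -1.6 × 303 = -485 kJ/mol.
Relative to high-spin t₂g³ eg¹ (0 paired), the low-spin configuration has 1 additional pair, contributing +1 × 248 = +248 kJ/mol.
Combining: -485 + 248 = -237 kJ/mol.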